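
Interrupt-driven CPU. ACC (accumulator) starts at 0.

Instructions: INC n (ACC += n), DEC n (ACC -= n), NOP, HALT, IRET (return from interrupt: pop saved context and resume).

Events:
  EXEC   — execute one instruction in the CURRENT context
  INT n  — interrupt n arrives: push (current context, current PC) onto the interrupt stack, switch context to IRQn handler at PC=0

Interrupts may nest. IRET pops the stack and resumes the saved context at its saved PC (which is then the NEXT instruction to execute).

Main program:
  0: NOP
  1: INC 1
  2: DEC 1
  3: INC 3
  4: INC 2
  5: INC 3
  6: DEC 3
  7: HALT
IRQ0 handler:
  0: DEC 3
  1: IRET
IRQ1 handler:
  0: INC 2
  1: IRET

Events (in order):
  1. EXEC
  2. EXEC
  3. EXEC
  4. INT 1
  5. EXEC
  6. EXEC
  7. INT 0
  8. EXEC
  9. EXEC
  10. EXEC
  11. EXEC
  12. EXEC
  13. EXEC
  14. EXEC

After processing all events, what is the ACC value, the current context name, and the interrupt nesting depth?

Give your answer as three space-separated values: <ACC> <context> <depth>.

Event 1 (EXEC): [MAIN] PC=0: NOP
Event 2 (EXEC): [MAIN] PC=1: INC 1 -> ACC=1
Event 3 (EXEC): [MAIN] PC=2: DEC 1 -> ACC=0
Event 4 (INT 1): INT 1 arrives: push (MAIN, PC=3), enter IRQ1 at PC=0 (depth now 1)
Event 5 (EXEC): [IRQ1] PC=0: INC 2 -> ACC=2
Event 6 (EXEC): [IRQ1] PC=1: IRET -> resume MAIN at PC=3 (depth now 0)
Event 7 (INT 0): INT 0 arrives: push (MAIN, PC=3), enter IRQ0 at PC=0 (depth now 1)
Event 8 (EXEC): [IRQ0] PC=0: DEC 3 -> ACC=-1
Event 9 (EXEC): [IRQ0] PC=1: IRET -> resume MAIN at PC=3 (depth now 0)
Event 10 (EXEC): [MAIN] PC=3: INC 3 -> ACC=2
Event 11 (EXEC): [MAIN] PC=4: INC 2 -> ACC=4
Event 12 (EXEC): [MAIN] PC=5: INC 3 -> ACC=7
Event 13 (EXEC): [MAIN] PC=6: DEC 3 -> ACC=4
Event 14 (EXEC): [MAIN] PC=7: HALT

Answer: 4 MAIN 0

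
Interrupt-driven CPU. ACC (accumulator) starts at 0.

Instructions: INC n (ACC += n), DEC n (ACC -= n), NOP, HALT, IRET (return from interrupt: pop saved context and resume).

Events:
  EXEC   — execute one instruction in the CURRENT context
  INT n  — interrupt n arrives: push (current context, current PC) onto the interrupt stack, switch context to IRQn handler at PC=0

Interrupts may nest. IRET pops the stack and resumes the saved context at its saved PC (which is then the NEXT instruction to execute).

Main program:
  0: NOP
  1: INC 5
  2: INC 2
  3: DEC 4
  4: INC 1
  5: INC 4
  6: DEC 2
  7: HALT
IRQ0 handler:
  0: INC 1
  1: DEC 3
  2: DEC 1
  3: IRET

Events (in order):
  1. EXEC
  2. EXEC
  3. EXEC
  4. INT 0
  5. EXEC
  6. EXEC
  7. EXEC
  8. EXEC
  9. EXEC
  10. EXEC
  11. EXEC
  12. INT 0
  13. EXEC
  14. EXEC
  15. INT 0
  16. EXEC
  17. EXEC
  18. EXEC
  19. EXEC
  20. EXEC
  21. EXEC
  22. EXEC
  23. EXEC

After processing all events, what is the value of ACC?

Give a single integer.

Answer: -3

Derivation:
Event 1 (EXEC): [MAIN] PC=0: NOP
Event 2 (EXEC): [MAIN] PC=1: INC 5 -> ACC=5
Event 3 (EXEC): [MAIN] PC=2: INC 2 -> ACC=7
Event 4 (INT 0): INT 0 arrives: push (MAIN, PC=3), enter IRQ0 at PC=0 (depth now 1)
Event 5 (EXEC): [IRQ0] PC=0: INC 1 -> ACC=8
Event 6 (EXEC): [IRQ0] PC=1: DEC 3 -> ACC=5
Event 7 (EXEC): [IRQ0] PC=2: DEC 1 -> ACC=4
Event 8 (EXEC): [IRQ0] PC=3: IRET -> resume MAIN at PC=3 (depth now 0)
Event 9 (EXEC): [MAIN] PC=3: DEC 4 -> ACC=0
Event 10 (EXEC): [MAIN] PC=4: INC 1 -> ACC=1
Event 11 (EXEC): [MAIN] PC=5: INC 4 -> ACC=5
Event 12 (INT 0): INT 0 arrives: push (MAIN, PC=6), enter IRQ0 at PC=0 (depth now 1)
Event 13 (EXEC): [IRQ0] PC=0: INC 1 -> ACC=6
Event 14 (EXEC): [IRQ0] PC=1: DEC 3 -> ACC=3
Event 15 (INT 0): INT 0 arrives: push (IRQ0, PC=2), enter IRQ0 at PC=0 (depth now 2)
Event 16 (EXEC): [IRQ0] PC=0: INC 1 -> ACC=4
Event 17 (EXEC): [IRQ0] PC=1: DEC 3 -> ACC=1
Event 18 (EXEC): [IRQ0] PC=2: DEC 1 -> ACC=0
Event 19 (EXEC): [IRQ0] PC=3: IRET -> resume IRQ0 at PC=2 (depth now 1)
Event 20 (EXEC): [IRQ0] PC=2: DEC 1 -> ACC=-1
Event 21 (EXEC): [IRQ0] PC=3: IRET -> resume MAIN at PC=6 (depth now 0)
Event 22 (EXEC): [MAIN] PC=6: DEC 2 -> ACC=-3
Event 23 (EXEC): [MAIN] PC=7: HALT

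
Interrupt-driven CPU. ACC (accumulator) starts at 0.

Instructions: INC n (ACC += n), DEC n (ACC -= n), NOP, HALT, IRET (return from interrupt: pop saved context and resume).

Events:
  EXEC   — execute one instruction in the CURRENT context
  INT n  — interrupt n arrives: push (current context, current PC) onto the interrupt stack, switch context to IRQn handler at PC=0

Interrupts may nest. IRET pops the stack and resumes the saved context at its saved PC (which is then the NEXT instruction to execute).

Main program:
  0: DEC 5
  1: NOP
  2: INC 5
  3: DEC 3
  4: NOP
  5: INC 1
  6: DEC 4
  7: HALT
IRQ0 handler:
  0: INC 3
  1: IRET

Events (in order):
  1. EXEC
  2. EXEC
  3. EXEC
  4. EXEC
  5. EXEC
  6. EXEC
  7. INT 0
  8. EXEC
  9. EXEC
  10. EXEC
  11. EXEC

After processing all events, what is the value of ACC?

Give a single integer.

Answer: -3

Derivation:
Event 1 (EXEC): [MAIN] PC=0: DEC 5 -> ACC=-5
Event 2 (EXEC): [MAIN] PC=1: NOP
Event 3 (EXEC): [MAIN] PC=2: INC 5 -> ACC=0
Event 4 (EXEC): [MAIN] PC=3: DEC 3 -> ACC=-3
Event 5 (EXEC): [MAIN] PC=4: NOP
Event 6 (EXEC): [MAIN] PC=5: INC 1 -> ACC=-2
Event 7 (INT 0): INT 0 arrives: push (MAIN, PC=6), enter IRQ0 at PC=0 (depth now 1)
Event 8 (EXEC): [IRQ0] PC=0: INC 3 -> ACC=1
Event 9 (EXEC): [IRQ0] PC=1: IRET -> resume MAIN at PC=6 (depth now 0)
Event 10 (EXEC): [MAIN] PC=6: DEC 4 -> ACC=-3
Event 11 (EXEC): [MAIN] PC=7: HALT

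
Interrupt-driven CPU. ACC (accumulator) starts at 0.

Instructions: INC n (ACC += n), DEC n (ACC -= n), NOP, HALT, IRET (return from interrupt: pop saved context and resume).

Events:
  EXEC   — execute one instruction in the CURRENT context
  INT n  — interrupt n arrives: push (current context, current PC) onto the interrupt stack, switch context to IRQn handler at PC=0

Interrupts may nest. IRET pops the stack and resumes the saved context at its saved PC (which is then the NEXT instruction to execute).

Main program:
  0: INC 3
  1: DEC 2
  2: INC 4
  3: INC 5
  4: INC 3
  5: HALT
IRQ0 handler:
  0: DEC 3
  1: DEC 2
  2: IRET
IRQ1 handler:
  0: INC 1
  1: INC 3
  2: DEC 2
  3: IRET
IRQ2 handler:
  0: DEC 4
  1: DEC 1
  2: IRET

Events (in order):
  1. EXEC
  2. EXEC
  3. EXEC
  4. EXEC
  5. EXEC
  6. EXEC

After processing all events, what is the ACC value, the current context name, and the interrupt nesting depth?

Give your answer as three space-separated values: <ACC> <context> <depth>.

Answer: 13 MAIN 0

Derivation:
Event 1 (EXEC): [MAIN] PC=0: INC 3 -> ACC=3
Event 2 (EXEC): [MAIN] PC=1: DEC 2 -> ACC=1
Event 3 (EXEC): [MAIN] PC=2: INC 4 -> ACC=5
Event 4 (EXEC): [MAIN] PC=3: INC 5 -> ACC=10
Event 5 (EXEC): [MAIN] PC=4: INC 3 -> ACC=13
Event 6 (EXEC): [MAIN] PC=5: HALT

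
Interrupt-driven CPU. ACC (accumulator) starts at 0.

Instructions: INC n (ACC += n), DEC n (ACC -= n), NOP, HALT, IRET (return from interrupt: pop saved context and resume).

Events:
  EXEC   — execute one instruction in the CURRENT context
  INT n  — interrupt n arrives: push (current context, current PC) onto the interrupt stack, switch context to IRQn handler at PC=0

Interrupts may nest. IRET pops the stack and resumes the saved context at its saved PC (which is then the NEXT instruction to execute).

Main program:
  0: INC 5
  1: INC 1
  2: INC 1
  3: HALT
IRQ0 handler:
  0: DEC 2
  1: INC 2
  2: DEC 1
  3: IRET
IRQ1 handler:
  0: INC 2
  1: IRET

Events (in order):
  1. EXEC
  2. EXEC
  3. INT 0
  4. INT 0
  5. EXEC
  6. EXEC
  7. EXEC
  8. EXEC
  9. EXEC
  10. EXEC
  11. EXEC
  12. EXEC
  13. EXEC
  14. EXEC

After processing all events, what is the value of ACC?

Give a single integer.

Event 1 (EXEC): [MAIN] PC=0: INC 5 -> ACC=5
Event 2 (EXEC): [MAIN] PC=1: INC 1 -> ACC=6
Event 3 (INT 0): INT 0 arrives: push (MAIN, PC=2), enter IRQ0 at PC=0 (depth now 1)
Event 4 (INT 0): INT 0 arrives: push (IRQ0, PC=0), enter IRQ0 at PC=0 (depth now 2)
Event 5 (EXEC): [IRQ0] PC=0: DEC 2 -> ACC=4
Event 6 (EXEC): [IRQ0] PC=1: INC 2 -> ACC=6
Event 7 (EXEC): [IRQ0] PC=2: DEC 1 -> ACC=5
Event 8 (EXEC): [IRQ0] PC=3: IRET -> resume IRQ0 at PC=0 (depth now 1)
Event 9 (EXEC): [IRQ0] PC=0: DEC 2 -> ACC=3
Event 10 (EXEC): [IRQ0] PC=1: INC 2 -> ACC=5
Event 11 (EXEC): [IRQ0] PC=2: DEC 1 -> ACC=4
Event 12 (EXEC): [IRQ0] PC=3: IRET -> resume MAIN at PC=2 (depth now 0)
Event 13 (EXEC): [MAIN] PC=2: INC 1 -> ACC=5
Event 14 (EXEC): [MAIN] PC=3: HALT

Answer: 5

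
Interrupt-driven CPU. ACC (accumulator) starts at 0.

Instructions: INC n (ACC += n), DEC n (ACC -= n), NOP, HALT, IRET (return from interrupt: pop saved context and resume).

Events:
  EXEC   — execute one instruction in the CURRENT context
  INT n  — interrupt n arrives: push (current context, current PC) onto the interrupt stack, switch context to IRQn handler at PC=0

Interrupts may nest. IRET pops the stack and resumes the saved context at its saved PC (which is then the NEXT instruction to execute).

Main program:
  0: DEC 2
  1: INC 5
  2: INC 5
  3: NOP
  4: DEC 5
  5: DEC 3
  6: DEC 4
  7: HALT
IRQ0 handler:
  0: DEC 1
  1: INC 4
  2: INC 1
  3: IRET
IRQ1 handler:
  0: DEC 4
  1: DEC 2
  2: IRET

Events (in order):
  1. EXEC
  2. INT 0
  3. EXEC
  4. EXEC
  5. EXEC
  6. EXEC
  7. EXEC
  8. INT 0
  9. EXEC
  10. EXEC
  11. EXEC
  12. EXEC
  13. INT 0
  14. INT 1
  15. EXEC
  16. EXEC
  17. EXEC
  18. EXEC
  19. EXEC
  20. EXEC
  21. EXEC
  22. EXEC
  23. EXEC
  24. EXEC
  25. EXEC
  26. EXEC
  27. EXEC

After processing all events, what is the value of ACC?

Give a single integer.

Answer: 2

Derivation:
Event 1 (EXEC): [MAIN] PC=0: DEC 2 -> ACC=-2
Event 2 (INT 0): INT 0 arrives: push (MAIN, PC=1), enter IRQ0 at PC=0 (depth now 1)
Event 3 (EXEC): [IRQ0] PC=0: DEC 1 -> ACC=-3
Event 4 (EXEC): [IRQ0] PC=1: INC 4 -> ACC=1
Event 5 (EXEC): [IRQ0] PC=2: INC 1 -> ACC=2
Event 6 (EXEC): [IRQ0] PC=3: IRET -> resume MAIN at PC=1 (depth now 0)
Event 7 (EXEC): [MAIN] PC=1: INC 5 -> ACC=7
Event 8 (INT 0): INT 0 arrives: push (MAIN, PC=2), enter IRQ0 at PC=0 (depth now 1)
Event 9 (EXEC): [IRQ0] PC=0: DEC 1 -> ACC=6
Event 10 (EXEC): [IRQ0] PC=1: INC 4 -> ACC=10
Event 11 (EXEC): [IRQ0] PC=2: INC 1 -> ACC=11
Event 12 (EXEC): [IRQ0] PC=3: IRET -> resume MAIN at PC=2 (depth now 0)
Event 13 (INT 0): INT 0 arrives: push (MAIN, PC=2), enter IRQ0 at PC=0 (depth now 1)
Event 14 (INT 1): INT 1 arrives: push (IRQ0, PC=0), enter IRQ1 at PC=0 (depth now 2)
Event 15 (EXEC): [IRQ1] PC=0: DEC 4 -> ACC=7
Event 16 (EXEC): [IRQ1] PC=1: DEC 2 -> ACC=5
Event 17 (EXEC): [IRQ1] PC=2: IRET -> resume IRQ0 at PC=0 (depth now 1)
Event 18 (EXEC): [IRQ0] PC=0: DEC 1 -> ACC=4
Event 19 (EXEC): [IRQ0] PC=1: INC 4 -> ACC=8
Event 20 (EXEC): [IRQ0] PC=2: INC 1 -> ACC=9
Event 21 (EXEC): [IRQ0] PC=3: IRET -> resume MAIN at PC=2 (depth now 0)
Event 22 (EXEC): [MAIN] PC=2: INC 5 -> ACC=14
Event 23 (EXEC): [MAIN] PC=3: NOP
Event 24 (EXEC): [MAIN] PC=4: DEC 5 -> ACC=9
Event 25 (EXEC): [MAIN] PC=5: DEC 3 -> ACC=6
Event 26 (EXEC): [MAIN] PC=6: DEC 4 -> ACC=2
Event 27 (EXEC): [MAIN] PC=7: HALT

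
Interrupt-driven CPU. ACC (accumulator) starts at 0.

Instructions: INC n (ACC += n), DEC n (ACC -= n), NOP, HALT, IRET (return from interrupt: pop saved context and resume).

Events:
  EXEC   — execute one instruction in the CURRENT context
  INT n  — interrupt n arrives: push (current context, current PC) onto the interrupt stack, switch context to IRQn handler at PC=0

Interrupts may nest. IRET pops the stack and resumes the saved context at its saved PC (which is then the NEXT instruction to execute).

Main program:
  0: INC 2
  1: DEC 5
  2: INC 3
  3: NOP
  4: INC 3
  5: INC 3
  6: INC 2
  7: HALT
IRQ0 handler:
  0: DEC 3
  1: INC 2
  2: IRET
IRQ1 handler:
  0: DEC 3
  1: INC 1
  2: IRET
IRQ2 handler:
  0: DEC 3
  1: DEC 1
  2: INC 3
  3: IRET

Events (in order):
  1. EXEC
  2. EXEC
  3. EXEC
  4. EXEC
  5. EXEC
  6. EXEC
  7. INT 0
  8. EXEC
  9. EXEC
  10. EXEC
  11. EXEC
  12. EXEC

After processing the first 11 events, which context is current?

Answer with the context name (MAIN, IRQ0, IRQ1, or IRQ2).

Event 1 (EXEC): [MAIN] PC=0: INC 2 -> ACC=2
Event 2 (EXEC): [MAIN] PC=1: DEC 5 -> ACC=-3
Event 3 (EXEC): [MAIN] PC=2: INC 3 -> ACC=0
Event 4 (EXEC): [MAIN] PC=3: NOP
Event 5 (EXEC): [MAIN] PC=4: INC 3 -> ACC=3
Event 6 (EXEC): [MAIN] PC=5: INC 3 -> ACC=6
Event 7 (INT 0): INT 0 arrives: push (MAIN, PC=6), enter IRQ0 at PC=0 (depth now 1)
Event 8 (EXEC): [IRQ0] PC=0: DEC 3 -> ACC=3
Event 9 (EXEC): [IRQ0] PC=1: INC 2 -> ACC=5
Event 10 (EXEC): [IRQ0] PC=2: IRET -> resume MAIN at PC=6 (depth now 0)
Event 11 (EXEC): [MAIN] PC=6: INC 2 -> ACC=7

Answer: MAIN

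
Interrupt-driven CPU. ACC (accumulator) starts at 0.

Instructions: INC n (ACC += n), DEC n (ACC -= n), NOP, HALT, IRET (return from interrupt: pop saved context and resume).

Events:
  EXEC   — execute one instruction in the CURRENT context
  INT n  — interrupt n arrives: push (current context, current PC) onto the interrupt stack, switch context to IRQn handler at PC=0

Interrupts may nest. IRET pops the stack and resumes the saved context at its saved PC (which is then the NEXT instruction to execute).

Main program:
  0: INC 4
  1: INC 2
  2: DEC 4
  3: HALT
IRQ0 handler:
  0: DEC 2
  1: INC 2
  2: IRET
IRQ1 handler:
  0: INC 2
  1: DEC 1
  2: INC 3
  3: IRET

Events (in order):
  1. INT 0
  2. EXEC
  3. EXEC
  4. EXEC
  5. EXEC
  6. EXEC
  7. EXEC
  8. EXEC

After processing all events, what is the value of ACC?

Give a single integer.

Answer: 2

Derivation:
Event 1 (INT 0): INT 0 arrives: push (MAIN, PC=0), enter IRQ0 at PC=0 (depth now 1)
Event 2 (EXEC): [IRQ0] PC=0: DEC 2 -> ACC=-2
Event 3 (EXEC): [IRQ0] PC=1: INC 2 -> ACC=0
Event 4 (EXEC): [IRQ0] PC=2: IRET -> resume MAIN at PC=0 (depth now 0)
Event 5 (EXEC): [MAIN] PC=0: INC 4 -> ACC=4
Event 6 (EXEC): [MAIN] PC=1: INC 2 -> ACC=6
Event 7 (EXEC): [MAIN] PC=2: DEC 4 -> ACC=2
Event 8 (EXEC): [MAIN] PC=3: HALT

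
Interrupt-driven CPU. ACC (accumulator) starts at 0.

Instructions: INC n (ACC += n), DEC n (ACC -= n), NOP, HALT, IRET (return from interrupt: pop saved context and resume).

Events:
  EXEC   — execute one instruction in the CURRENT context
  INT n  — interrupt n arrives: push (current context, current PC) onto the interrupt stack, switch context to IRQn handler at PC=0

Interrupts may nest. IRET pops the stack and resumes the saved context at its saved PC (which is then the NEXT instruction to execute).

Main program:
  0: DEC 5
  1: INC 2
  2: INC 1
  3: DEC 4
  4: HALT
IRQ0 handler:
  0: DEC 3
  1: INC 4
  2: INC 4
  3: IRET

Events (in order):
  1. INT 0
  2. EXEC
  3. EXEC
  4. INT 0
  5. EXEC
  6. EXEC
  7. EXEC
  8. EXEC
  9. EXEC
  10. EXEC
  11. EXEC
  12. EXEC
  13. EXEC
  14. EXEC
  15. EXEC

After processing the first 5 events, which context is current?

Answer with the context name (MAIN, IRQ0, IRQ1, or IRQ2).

Event 1 (INT 0): INT 0 arrives: push (MAIN, PC=0), enter IRQ0 at PC=0 (depth now 1)
Event 2 (EXEC): [IRQ0] PC=0: DEC 3 -> ACC=-3
Event 3 (EXEC): [IRQ0] PC=1: INC 4 -> ACC=1
Event 4 (INT 0): INT 0 arrives: push (IRQ0, PC=2), enter IRQ0 at PC=0 (depth now 2)
Event 5 (EXEC): [IRQ0] PC=0: DEC 3 -> ACC=-2

Answer: IRQ0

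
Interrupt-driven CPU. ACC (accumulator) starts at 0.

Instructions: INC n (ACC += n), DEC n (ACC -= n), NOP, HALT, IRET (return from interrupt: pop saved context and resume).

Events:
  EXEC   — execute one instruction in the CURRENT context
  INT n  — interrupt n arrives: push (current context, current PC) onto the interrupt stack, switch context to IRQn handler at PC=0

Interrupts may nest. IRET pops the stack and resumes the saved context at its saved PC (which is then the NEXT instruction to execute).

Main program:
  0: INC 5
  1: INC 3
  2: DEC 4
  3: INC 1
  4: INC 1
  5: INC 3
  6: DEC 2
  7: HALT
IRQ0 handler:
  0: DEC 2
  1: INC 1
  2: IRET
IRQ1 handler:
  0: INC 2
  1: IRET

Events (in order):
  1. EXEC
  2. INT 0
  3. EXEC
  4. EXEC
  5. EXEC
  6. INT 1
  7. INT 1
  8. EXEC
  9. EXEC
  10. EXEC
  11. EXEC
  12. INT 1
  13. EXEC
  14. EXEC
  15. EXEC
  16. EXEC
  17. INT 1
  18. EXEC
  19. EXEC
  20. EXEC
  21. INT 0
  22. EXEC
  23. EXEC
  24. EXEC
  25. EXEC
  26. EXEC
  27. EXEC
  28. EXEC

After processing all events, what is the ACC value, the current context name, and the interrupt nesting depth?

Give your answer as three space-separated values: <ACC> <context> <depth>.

Event 1 (EXEC): [MAIN] PC=0: INC 5 -> ACC=5
Event 2 (INT 0): INT 0 arrives: push (MAIN, PC=1), enter IRQ0 at PC=0 (depth now 1)
Event 3 (EXEC): [IRQ0] PC=0: DEC 2 -> ACC=3
Event 4 (EXEC): [IRQ0] PC=1: INC 1 -> ACC=4
Event 5 (EXEC): [IRQ0] PC=2: IRET -> resume MAIN at PC=1 (depth now 0)
Event 6 (INT 1): INT 1 arrives: push (MAIN, PC=1), enter IRQ1 at PC=0 (depth now 1)
Event 7 (INT 1): INT 1 arrives: push (IRQ1, PC=0), enter IRQ1 at PC=0 (depth now 2)
Event 8 (EXEC): [IRQ1] PC=0: INC 2 -> ACC=6
Event 9 (EXEC): [IRQ1] PC=1: IRET -> resume IRQ1 at PC=0 (depth now 1)
Event 10 (EXEC): [IRQ1] PC=0: INC 2 -> ACC=8
Event 11 (EXEC): [IRQ1] PC=1: IRET -> resume MAIN at PC=1 (depth now 0)
Event 12 (INT 1): INT 1 arrives: push (MAIN, PC=1), enter IRQ1 at PC=0 (depth now 1)
Event 13 (EXEC): [IRQ1] PC=0: INC 2 -> ACC=10
Event 14 (EXEC): [IRQ1] PC=1: IRET -> resume MAIN at PC=1 (depth now 0)
Event 15 (EXEC): [MAIN] PC=1: INC 3 -> ACC=13
Event 16 (EXEC): [MAIN] PC=2: DEC 4 -> ACC=9
Event 17 (INT 1): INT 1 arrives: push (MAIN, PC=3), enter IRQ1 at PC=0 (depth now 1)
Event 18 (EXEC): [IRQ1] PC=0: INC 2 -> ACC=11
Event 19 (EXEC): [IRQ1] PC=1: IRET -> resume MAIN at PC=3 (depth now 0)
Event 20 (EXEC): [MAIN] PC=3: INC 1 -> ACC=12
Event 21 (INT 0): INT 0 arrives: push (MAIN, PC=4), enter IRQ0 at PC=0 (depth now 1)
Event 22 (EXEC): [IRQ0] PC=0: DEC 2 -> ACC=10
Event 23 (EXEC): [IRQ0] PC=1: INC 1 -> ACC=11
Event 24 (EXEC): [IRQ0] PC=2: IRET -> resume MAIN at PC=4 (depth now 0)
Event 25 (EXEC): [MAIN] PC=4: INC 1 -> ACC=12
Event 26 (EXEC): [MAIN] PC=5: INC 3 -> ACC=15
Event 27 (EXEC): [MAIN] PC=6: DEC 2 -> ACC=13
Event 28 (EXEC): [MAIN] PC=7: HALT

Answer: 13 MAIN 0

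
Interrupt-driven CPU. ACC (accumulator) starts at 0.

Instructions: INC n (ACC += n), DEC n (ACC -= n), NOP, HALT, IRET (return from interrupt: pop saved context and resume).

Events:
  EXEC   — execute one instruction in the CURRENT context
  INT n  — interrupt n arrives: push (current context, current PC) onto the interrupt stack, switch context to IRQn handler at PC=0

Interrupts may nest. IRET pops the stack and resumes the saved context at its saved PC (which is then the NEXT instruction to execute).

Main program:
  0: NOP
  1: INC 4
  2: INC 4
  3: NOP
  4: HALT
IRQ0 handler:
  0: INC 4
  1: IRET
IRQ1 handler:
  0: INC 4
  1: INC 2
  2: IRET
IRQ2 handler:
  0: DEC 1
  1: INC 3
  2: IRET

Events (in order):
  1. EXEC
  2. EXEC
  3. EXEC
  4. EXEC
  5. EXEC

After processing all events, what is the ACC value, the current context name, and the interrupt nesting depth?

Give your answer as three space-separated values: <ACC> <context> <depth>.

Event 1 (EXEC): [MAIN] PC=0: NOP
Event 2 (EXEC): [MAIN] PC=1: INC 4 -> ACC=4
Event 3 (EXEC): [MAIN] PC=2: INC 4 -> ACC=8
Event 4 (EXEC): [MAIN] PC=3: NOP
Event 5 (EXEC): [MAIN] PC=4: HALT

Answer: 8 MAIN 0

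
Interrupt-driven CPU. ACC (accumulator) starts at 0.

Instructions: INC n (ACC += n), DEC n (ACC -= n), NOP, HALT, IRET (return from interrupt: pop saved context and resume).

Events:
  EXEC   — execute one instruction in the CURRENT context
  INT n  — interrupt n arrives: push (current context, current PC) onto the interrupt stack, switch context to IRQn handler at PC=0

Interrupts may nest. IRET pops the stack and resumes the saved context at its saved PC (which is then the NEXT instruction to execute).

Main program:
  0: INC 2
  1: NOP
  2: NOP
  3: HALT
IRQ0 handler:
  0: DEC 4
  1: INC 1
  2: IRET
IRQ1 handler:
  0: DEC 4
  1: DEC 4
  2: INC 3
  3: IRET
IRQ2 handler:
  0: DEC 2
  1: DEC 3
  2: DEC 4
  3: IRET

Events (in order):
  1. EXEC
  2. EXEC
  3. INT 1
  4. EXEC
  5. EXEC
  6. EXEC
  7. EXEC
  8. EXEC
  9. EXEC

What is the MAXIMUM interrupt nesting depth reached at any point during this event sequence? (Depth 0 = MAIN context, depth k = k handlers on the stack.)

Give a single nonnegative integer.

Answer: 1

Derivation:
Event 1 (EXEC): [MAIN] PC=0: INC 2 -> ACC=2 [depth=0]
Event 2 (EXEC): [MAIN] PC=1: NOP [depth=0]
Event 3 (INT 1): INT 1 arrives: push (MAIN, PC=2), enter IRQ1 at PC=0 (depth now 1) [depth=1]
Event 4 (EXEC): [IRQ1] PC=0: DEC 4 -> ACC=-2 [depth=1]
Event 5 (EXEC): [IRQ1] PC=1: DEC 4 -> ACC=-6 [depth=1]
Event 6 (EXEC): [IRQ1] PC=2: INC 3 -> ACC=-3 [depth=1]
Event 7 (EXEC): [IRQ1] PC=3: IRET -> resume MAIN at PC=2 (depth now 0) [depth=0]
Event 8 (EXEC): [MAIN] PC=2: NOP [depth=0]
Event 9 (EXEC): [MAIN] PC=3: HALT [depth=0]
Max depth observed: 1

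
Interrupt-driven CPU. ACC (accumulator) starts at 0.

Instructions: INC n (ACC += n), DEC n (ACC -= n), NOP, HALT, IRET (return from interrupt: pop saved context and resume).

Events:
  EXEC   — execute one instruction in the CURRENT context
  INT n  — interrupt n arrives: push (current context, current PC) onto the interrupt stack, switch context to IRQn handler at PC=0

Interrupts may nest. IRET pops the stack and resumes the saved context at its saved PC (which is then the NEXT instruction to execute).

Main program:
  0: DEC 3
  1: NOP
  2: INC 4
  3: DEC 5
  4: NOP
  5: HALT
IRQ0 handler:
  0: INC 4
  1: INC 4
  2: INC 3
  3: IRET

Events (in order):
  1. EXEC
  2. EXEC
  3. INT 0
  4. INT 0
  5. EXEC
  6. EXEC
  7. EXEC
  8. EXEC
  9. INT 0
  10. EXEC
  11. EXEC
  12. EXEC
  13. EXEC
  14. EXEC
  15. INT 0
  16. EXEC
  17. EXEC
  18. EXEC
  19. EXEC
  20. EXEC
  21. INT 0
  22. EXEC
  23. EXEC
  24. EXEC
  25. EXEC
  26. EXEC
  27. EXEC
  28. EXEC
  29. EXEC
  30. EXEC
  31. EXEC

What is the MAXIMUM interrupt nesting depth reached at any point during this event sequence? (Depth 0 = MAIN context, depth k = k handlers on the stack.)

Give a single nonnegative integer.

Event 1 (EXEC): [MAIN] PC=0: DEC 3 -> ACC=-3 [depth=0]
Event 2 (EXEC): [MAIN] PC=1: NOP [depth=0]
Event 3 (INT 0): INT 0 arrives: push (MAIN, PC=2), enter IRQ0 at PC=0 (depth now 1) [depth=1]
Event 4 (INT 0): INT 0 arrives: push (IRQ0, PC=0), enter IRQ0 at PC=0 (depth now 2) [depth=2]
Event 5 (EXEC): [IRQ0] PC=0: INC 4 -> ACC=1 [depth=2]
Event 6 (EXEC): [IRQ0] PC=1: INC 4 -> ACC=5 [depth=2]
Event 7 (EXEC): [IRQ0] PC=2: INC 3 -> ACC=8 [depth=2]
Event 8 (EXEC): [IRQ0] PC=3: IRET -> resume IRQ0 at PC=0 (depth now 1) [depth=1]
Event 9 (INT 0): INT 0 arrives: push (IRQ0, PC=0), enter IRQ0 at PC=0 (depth now 2) [depth=2]
Event 10 (EXEC): [IRQ0] PC=0: INC 4 -> ACC=12 [depth=2]
Event 11 (EXEC): [IRQ0] PC=1: INC 4 -> ACC=16 [depth=2]
Event 12 (EXEC): [IRQ0] PC=2: INC 3 -> ACC=19 [depth=2]
Event 13 (EXEC): [IRQ0] PC=3: IRET -> resume IRQ0 at PC=0 (depth now 1) [depth=1]
Event 14 (EXEC): [IRQ0] PC=0: INC 4 -> ACC=23 [depth=1]
Event 15 (INT 0): INT 0 arrives: push (IRQ0, PC=1), enter IRQ0 at PC=0 (depth now 2) [depth=2]
Event 16 (EXEC): [IRQ0] PC=0: INC 4 -> ACC=27 [depth=2]
Event 17 (EXEC): [IRQ0] PC=1: INC 4 -> ACC=31 [depth=2]
Event 18 (EXEC): [IRQ0] PC=2: INC 3 -> ACC=34 [depth=2]
Event 19 (EXEC): [IRQ0] PC=3: IRET -> resume IRQ0 at PC=1 (depth now 1) [depth=1]
Event 20 (EXEC): [IRQ0] PC=1: INC 4 -> ACC=38 [depth=1]
Event 21 (INT 0): INT 0 arrives: push (IRQ0, PC=2), enter IRQ0 at PC=0 (depth now 2) [depth=2]
Event 22 (EXEC): [IRQ0] PC=0: INC 4 -> ACC=42 [depth=2]
Event 23 (EXEC): [IRQ0] PC=1: INC 4 -> ACC=46 [depth=2]
Event 24 (EXEC): [IRQ0] PC=2: INC 3 -> ACC=49 [depth=2]
Event 25 (EXEC): [IRQ0] PC=3: IRET -> resume IRQ0 at PC=2 (depth now 1) [depth=1]
Event 26 (EXEC): [IRQ0] PC=2: INC 3 -> ACC=52 [depth=1]
Event 27 (EXEC): [IRQ0] PC=3: IRET -> resume MAIN at PC=2 (depth now 0) [depth=0]
Event 28 (EXEC): [MAIN] PC=2: INC 4 -> ACC=56 [depth=0]
Event 29 (EXEC): [MAIN] PC=3: DEC 5 -> ACC=51 [depth=0]
Event 30 (EXEC): [MAIN] PC=4: NOP [depth=0]
Event 31 (EXEC): [MAIN] PC=5: HALT [depth=0]
Max depth observed: 2

Answer: 2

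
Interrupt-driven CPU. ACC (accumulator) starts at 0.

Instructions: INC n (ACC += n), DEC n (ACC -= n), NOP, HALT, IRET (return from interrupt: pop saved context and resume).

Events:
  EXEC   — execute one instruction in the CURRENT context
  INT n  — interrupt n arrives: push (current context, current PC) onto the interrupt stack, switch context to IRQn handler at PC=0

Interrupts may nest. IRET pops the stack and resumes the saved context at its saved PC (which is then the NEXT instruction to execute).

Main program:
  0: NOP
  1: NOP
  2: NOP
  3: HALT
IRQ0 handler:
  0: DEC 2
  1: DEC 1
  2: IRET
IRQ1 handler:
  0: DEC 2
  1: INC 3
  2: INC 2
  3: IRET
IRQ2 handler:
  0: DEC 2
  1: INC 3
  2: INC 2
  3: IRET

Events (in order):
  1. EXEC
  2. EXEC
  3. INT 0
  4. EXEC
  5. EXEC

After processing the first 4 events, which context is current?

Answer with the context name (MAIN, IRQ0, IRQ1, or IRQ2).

Event 1 (EXEC): [MAIN] PC=0: NOP
Event 2 (EXEC): [MAIN] PC=1: NOP
Event 3 (INT 0): INT 0 arrives: push (MAIN, PC=2), enter IRQ0 at PC=0 (depth now 1)
Event 4 (EXEC): [IRQ0] PC=0: DEC 2 -> ACC=-2

Answer: IRQ0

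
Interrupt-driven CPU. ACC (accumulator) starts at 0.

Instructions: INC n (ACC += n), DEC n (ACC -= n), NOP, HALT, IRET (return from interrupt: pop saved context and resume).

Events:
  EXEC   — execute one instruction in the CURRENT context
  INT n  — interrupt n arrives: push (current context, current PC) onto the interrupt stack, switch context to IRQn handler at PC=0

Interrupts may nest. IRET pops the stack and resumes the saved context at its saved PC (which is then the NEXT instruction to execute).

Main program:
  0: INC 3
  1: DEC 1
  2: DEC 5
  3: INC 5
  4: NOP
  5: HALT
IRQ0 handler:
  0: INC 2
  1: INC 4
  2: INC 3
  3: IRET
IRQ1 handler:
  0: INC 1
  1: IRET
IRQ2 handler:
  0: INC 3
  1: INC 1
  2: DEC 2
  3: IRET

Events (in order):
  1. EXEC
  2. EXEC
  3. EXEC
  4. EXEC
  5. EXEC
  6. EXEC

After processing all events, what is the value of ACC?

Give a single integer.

Answer: 2

Derivation:
Event 1 (EXEC): [MAIN] PC=0: INC 3 -> ACC=3
Event 2 (EXEC): [MAIN] PC=1: DEC 1 -> ACC=2
Event 3 (EXEC): [MAIN] PC=2: DEC 5 -> ACC=-3
Event 4 (EXEC): [MAIN] PC=3: INC 5 -> ACC=2
Event 5 (EXEC): [MAIN] PC=4: NOP
Event 6 (EXEC): [MAIN] PC=5: HALT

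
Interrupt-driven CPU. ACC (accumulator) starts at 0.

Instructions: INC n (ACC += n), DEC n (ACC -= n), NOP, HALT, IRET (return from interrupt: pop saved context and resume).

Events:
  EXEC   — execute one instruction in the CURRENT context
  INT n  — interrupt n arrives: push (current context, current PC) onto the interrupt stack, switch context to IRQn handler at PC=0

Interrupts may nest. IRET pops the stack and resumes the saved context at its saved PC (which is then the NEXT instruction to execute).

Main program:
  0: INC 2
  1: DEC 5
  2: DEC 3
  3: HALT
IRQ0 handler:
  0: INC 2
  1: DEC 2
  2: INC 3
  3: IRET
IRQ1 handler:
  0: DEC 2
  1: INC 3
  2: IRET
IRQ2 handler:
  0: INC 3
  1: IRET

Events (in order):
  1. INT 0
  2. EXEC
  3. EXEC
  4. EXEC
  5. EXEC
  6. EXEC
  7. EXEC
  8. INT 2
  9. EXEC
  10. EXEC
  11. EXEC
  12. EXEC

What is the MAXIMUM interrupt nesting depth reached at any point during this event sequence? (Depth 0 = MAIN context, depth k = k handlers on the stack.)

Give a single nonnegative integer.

Answer: 1

Derivation:
Event 1 (INT 0): INT 0 arrives: push (MAIN, PC=0), enter IRQ0 at PC=0 (depth now 1) [depth=1]
Event 2 (EXEC): [IRQ0] PC=0: INC 2 -> ACC=2 [depth=1]
Event 3 (EXEC): [IRQ0] PC=1: DEC 2 -> ACC=0 [depth=1]
Event 4 (EXEC): [IRQ0] PC=2: INC 3 -> ACC=3 [depth=1]
Event 5 (EXEC): [IRQ0] PC=3: IRET -> resume MAIN at PC=0 (depth now 0) [depth=0]
Event 6 (EXEC): [MAIN] PC=0: INC 2 -> ACC=5 [depth=0]
Event 7 (EXEC): [MAIN] PC=1: DEC 5 -> ACC=0 [depth=0]
Event 8 (INT 2): INT 2 arrives: push (MAIN, PC=2), enter IRQ2 at PC=0 (depth now 1) [depth=1]
Event 9 (EXEC): [IRQ2] PC=0: INC 3 -> ACC=3 [depth=1]
Event 10 (EXEC): [IRQ2] PC=1: IRET -> resume MAIN at PC=2 (depth now 0) [depth=0]
Event 11 (EXEC): [MAIN] PC=2: DEC 3 -> ACC=0 [depth=0]
Event 12 (EXEC): [MAIN] PC=3: HALT [depth=0]
Max depth observed: 1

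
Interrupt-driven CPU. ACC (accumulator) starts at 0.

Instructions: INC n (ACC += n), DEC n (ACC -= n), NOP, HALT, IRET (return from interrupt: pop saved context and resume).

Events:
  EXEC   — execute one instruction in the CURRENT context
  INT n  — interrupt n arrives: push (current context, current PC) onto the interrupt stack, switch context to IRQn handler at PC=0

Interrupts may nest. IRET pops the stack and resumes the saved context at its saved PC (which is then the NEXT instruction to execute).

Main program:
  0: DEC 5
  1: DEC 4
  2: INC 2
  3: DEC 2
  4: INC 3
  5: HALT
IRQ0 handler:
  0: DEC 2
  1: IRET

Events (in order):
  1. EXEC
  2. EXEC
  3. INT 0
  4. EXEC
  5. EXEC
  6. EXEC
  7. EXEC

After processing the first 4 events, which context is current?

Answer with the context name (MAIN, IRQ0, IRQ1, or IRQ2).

Event 1 (EXEC): [MAIN] PC=0: DEC 5 -> ACC=-5
Event 2 (EXEC): [MAIN] PC=1: DEC 4 -> ACC=-9
Event 3 (INT 0): INT 0 arrives: push (MAIN, PC=2), enter IRQ0 at PC=0 (depth now 1)
Event 4 (EXEC): [IRQ0] PC=0: DEC 2 -> ACC=-11

Answer: IRQ0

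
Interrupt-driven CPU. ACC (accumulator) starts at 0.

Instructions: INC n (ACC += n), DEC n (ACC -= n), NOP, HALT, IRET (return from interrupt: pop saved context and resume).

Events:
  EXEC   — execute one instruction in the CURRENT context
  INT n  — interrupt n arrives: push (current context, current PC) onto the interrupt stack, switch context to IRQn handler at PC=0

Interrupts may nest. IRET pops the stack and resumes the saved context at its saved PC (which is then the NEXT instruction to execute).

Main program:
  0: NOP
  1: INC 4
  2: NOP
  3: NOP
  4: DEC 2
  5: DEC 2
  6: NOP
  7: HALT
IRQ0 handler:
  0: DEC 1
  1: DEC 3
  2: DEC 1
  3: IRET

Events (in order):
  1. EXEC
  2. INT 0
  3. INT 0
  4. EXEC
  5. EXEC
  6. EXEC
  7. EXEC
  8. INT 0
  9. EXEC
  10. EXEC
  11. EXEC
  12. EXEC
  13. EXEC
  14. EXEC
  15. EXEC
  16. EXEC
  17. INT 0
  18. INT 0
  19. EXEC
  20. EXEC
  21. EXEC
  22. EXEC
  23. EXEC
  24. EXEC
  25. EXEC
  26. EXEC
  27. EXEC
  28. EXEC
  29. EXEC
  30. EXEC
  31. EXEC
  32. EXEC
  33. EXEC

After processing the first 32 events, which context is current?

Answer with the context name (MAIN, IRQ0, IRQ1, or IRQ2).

Event 1 (EXEC): [MAIN] PC=0: NOP
Event 2 (INT 0): INT 0 arrives: push (MAIN, PC=1), enter IRQ0 at PC=0 (depth now 1)
Event 3 (INT 0): INT 0 arrives: push (IRQ0, PC=0), enter IRQ0 at PC=0 (depth now 2)
Event 4 (EXEC): [IRQ0] PC=0: DEC 1 -> ACC=-1
Event 5 (EXEC): [IRQ0] PC=1: DEC 3 -> ACC=-4
Event 6 (EXEC): [IRQ0] PC=2: DEC 1 -> ACC=-5
Event 7 (EXEC): [IRQ0] PC=3: IRET -> resume IRQ0 at PC=0 (depth now 1)
Event 8 (INT 0): INT 0 arrives: push (IRQ0, PC=0), enter IRQ0 at PC=0 (depth now 2)
Event 9 (EXEC): [IRQ0] PC=0: DEC 1 -> ACC=-6
Event 10 (EXEC): [IRQ0] PC=1: DEC 3 -> ACC=-9
Event 11 (EXEC): [IRQ0] PC=2: DEC 1 -> ACC=-10
Event 12 (EXEC): [IRQ0] PC=3: IRET -> resume IRQ0 at PC=0 (depth now 1)
Event 13 (EXEC): [IRQ0] PC=0: DEC 1 -> ACC=-11
Event 14 (EXEC): [IRQ0] PC=1: DEC 3 -> ACC=-14
Event 15 (EXEC): [IRQ0] PC=2: DEC 1 -> ACC=-15
Event 16 (EXEC): [IRQ0] PC=3: IRET -> resume MAIN at PC=1 (depth now 0)
Event 17 (INT 0): INT 0 arrives: push (MAIN, PC=1), enter IRQ0 at PC=0 (depth now 1)
Event 18 (INT 0): INT 0 arrives: push (IRQ0, PC=0), enter IRQ0 at PC=0 (depth now 2)
Event 19 (EXEC): [IRQ0] PC=0: DEC 1 -> ACC=-16
Event 20 (EXEC): [IRQ0] PC=1: DEC 3 -> ACC=-19
Event 21 (EXEC): [IRQ0] PC=2: DEC 1 -> ACC=-20
Event 22 (EXEC): [IRQ0] PC=3: IRET -> resume IRQ0 at PC=0 (depth now 1)
Event 23 (EXEC): [IRQ0] PC=0: DEC 1 -> ACC=-21
Event 24 (EXEC): [IRQ0] PC=1: DEC 3 -> ACC=-24
Event 25 (EXEC): [IRQ0] PC=2: DEC 1 -> ACC=-25
Event 26 (EXEC): [IRQ0] PC=3: IRET -> resume MAIN at PC=1 (depth now 0)
Event 27 (EXEC): [MAIN] PC=1: INC 4 -> ACC=-21
Event 28 (EXEC): [MAIN] PC=2: NOP
Event 29 (EXEC): [MAIN] PC=3: NOP
Event 30 (EXEC): [MAIN] PC=4: DEC 2 -> ACC=-23
Event 31 (EXEC): [MAIN] PC=5: DEC 2 -> ACC=-25
Event 32 (EXEC): [MAIN] PC=6: NOP

Answer: MAIN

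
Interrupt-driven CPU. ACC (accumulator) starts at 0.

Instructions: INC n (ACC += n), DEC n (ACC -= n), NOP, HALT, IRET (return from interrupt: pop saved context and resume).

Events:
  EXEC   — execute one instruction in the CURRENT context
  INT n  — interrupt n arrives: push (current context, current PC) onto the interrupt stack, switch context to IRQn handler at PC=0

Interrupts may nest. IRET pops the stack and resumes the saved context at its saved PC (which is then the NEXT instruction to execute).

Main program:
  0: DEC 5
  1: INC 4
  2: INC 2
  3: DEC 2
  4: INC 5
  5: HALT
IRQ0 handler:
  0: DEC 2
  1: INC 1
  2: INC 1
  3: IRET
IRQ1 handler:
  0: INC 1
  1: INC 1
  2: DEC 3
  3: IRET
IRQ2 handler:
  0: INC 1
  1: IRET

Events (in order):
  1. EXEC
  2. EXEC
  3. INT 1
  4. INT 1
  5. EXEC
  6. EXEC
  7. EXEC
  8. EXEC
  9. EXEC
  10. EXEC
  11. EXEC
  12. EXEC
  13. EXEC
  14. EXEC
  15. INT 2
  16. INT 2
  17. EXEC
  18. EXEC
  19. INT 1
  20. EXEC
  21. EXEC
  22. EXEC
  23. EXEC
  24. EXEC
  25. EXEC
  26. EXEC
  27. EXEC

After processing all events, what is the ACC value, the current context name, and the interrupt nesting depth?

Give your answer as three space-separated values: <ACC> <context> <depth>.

Answer: 3 MAIN 0

Derivation:
Event 1 (EXEC): [MAIN] PC=0: DEC 5 -> ACC=-5
Event 2 (EXEC): [MAIN] PC=1: INC 4 -> ACC=-1
Event 3 (INT 1): INT 1 arrives: push (MAIN, PC=2), enter IRQ1 at PC=0 (depth now 1)
Event 4 (INT 1): INT 1 arrives: push (IRQ1, PC=0), enter IRQ1 at PC=0 (depth now 2)
Event 5 (EXEC): [IRQ1] PC=0: INC 1 -> ACC=0
Event 6 (EXEC): [IRQ1] PC=1: INC 1 -> ACC=1
Event 7 (EXEC): [IRQ1] PC=2: DEC 3 -> ACC=-2
Event 8 (EXEC): [IRQ1] PC=3: IRET -> resume IRQ1 at PC=0 (depth now 1)
Event 9 (EXEC): [IRQ1] PC=0: INC 1 -> ACC=-1
Event 10 (EXEC): [IRQ1] PC=1: INC 1 -> ACC=0
Event 11 (EXEC): [IRQ1] PC=2: DEC 3 -> ACC=-3
Event 12 (EXEC): [IRQ1] PC=3: IRET -> resume MAIN at PC=2 (depth now 0)
Event 13 (EXEC): [MAIN] PC=2: INC 2 -> ACC=-1
Event 14 (EXEC): [MAIN] PC=3: DEC 2 -> ACC=-3
Event 15 (INT 2): INT 2 arrives: push (MAIN, PC=4), enter IRQ2 at PC=0 (depth now 1)
Event 16 (INT 2): INT 2 arrives: push (IRQ2, PC=0), enter IRQ2 at PC=0 (depth now 2)
Event 17 (EXEC): [IRQ2] PC=0: INC 1 -> ACC=-2
Event 18 (EXEC): [IRQ2] PC=1: IRET -> resume IRQ2 at PC=0 (depth now 1)
Event 19 (INT 1): INT 1 arrives: push (IRQ2, PC=0), enter IRQ1 at PC=0 (depth now 2)
Event 20 (EXEC): [IRQ1] PC=0: INC 1 -> ACC=-1
Event 21 (EXEC): [IRQ1] PC=1: INC 1 -> ACC=0
Event 22 (EXEC): [IRQ1] PC=2: DEC 3 -> ACC=-3
Event 23 (EXEC): [IRQ1] PC=3: IRET -> resume IRQ2 at PC=0 (depth now 1)
Event 24 (EXEC): [IRQ2] PC=0: INC 1 -> ACC=-2
Event 25 (EXEC): [IRQ2] PC=1: IRET -> resume MAIN at PC=4 (depth now 0)
Event 26 (EXEC): [MAIN] PC=4: INC 5 -> ACC=3
Event 27 (EXEC): [MAIN] PC=5: HALT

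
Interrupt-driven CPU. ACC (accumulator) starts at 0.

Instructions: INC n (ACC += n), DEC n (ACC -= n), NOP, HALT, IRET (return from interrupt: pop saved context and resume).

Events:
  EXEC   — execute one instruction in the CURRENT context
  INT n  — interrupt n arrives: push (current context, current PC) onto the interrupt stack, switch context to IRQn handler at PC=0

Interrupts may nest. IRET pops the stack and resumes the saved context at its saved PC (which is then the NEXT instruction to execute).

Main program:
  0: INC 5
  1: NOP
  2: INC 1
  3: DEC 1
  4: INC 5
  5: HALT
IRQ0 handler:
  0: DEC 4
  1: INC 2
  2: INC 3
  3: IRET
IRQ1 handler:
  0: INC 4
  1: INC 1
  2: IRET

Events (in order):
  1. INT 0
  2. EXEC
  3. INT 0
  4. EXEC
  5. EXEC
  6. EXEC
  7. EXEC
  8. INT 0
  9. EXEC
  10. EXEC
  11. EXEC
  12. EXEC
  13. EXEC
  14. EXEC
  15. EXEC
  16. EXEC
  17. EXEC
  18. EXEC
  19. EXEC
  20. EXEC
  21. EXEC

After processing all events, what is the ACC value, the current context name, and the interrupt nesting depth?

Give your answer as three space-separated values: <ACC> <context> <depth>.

Answer: 13 MAIN 0

Derivation:
Event 1 (INT 0): INT 0 arrives: push (MAIN, PC=0), enter IRQ0 at PC=0 (depth now 1)
Event 2 (EXEC): [IRQ0] PC=0: DEC 4 -> ACC=-4
Event 3 (INT 0): INT 0 arrives: push (IRQ0, PC=1), enter IRQ0 at PC=0 (depth now 2)
Event 4 (EXEC): [IRQ0] PC=0: DEC 4 -> ACC=-8
Event 5 (EXEC): [IRQ0] PC=1: INC 2 -> ACC=-6
Event 6 (EXEC): [IRQ0] PC=2: INC 3 -> ACC=-3
Event 7 (EXEC): [IRQ0] PC=3: IRET -> resume IRQ0 at PC=1 (depth now 1)
Event 8 (INT 0): INT 0 arrives: push (IRQ0, PC=1), enter IRQ0 at PC=0 (depth now 2)
Event 9 (EXEC): [IRQ0] PC=0: DEC 4 -> ACC=-7
Event 10 (EXEC): [IRQ0] PC=1: INC 2 -> ACC=-5
Event 11 (EXEC): [IRQ0] PC=2: INC 3 -> ACC=-2
Event 12 (EXEC): [IRQ0] PC=3: IRET -> resume IRQ0 at PC=1 (depth now 1)
Event 13 (EXEC): [IRQ0] PC=1: INC 2 -> ACC=0
Event 14 (EXEC): [IRQ0] PC=2: INC 3 -> ACC=3
Event 15 (EXEC): [IRQ0] PC=3: IRET -> resume MAIN at PC=0 (depth now 0)
Event 16 (EXEC): [MAIN] PC=0: INC 5 -> ACC=8
Event 17 (EXEC): [MAIN] PC=1: NOP
Event 18 (EXEC): [MAIN] PC=2: INC 1 -> ACC=9
Event 19 (EXEC): [MAIN] PC=3: DEC 1 -> ACC=8
Event 20 (EXEC): [MAIN] PC=4: INC 5 -> ACC=13
Event 21 (EXEC): [MAIN] PC=5: HALT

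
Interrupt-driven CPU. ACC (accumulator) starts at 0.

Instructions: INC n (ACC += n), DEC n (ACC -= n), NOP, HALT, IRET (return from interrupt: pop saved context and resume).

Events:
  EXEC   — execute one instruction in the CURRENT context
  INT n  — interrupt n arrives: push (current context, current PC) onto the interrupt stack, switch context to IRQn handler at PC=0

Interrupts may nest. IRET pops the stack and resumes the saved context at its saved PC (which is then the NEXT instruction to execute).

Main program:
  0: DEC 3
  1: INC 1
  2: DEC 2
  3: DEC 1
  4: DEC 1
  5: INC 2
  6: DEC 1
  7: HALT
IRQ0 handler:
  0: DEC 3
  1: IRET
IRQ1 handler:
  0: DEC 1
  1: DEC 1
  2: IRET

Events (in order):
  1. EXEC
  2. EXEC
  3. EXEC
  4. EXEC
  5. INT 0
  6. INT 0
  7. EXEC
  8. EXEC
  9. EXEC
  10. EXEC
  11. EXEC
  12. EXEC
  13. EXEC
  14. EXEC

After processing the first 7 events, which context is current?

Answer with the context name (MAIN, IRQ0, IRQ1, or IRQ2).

Answer: IRQ0

Derivation:
Event 1 (EXEC): [MAIN] PC=0: DEC 3 -> ACC=-3
Event 2 (EXEC): [MAIN] PC=1: INC 1 -> ACC=-2
Event 3 (EXEC): [MAIN] PC=2: DEC 2 -> ACC=-4
Event 4 (EXEC): [MAIN] PC=3: DEC 1 -> ACC=-5
Event 5 (INT 0): INT 0 arrives: push (MAIN, PC=4), enter IRQ0 at PC=0 (depth now 1)
Event 6 (INT 0): INT 0 arrives: push (IRQ0, PC=0), enter IRQ0 at PC=0 (depth now 2)
Event 7 (EXEC): [IRQ0] PC=0: DEC 3 -> ACC=-8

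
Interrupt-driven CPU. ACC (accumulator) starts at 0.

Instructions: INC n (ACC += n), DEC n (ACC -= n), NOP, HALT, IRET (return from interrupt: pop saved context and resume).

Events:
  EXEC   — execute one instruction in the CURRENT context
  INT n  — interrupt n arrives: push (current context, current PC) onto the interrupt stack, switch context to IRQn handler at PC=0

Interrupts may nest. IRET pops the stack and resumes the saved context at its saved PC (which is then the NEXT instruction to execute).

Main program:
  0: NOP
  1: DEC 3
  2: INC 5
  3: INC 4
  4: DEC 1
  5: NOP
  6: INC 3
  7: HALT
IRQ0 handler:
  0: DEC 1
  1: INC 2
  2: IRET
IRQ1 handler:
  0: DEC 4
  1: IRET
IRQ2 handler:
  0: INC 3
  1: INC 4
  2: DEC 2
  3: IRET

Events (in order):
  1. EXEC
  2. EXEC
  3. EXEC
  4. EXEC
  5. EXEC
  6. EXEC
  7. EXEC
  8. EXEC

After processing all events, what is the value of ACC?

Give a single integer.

Event 1 (EXEC): [MAIN] PC=0: NOP
Event 2 (EXEC): [MAIN] PC=1: DEC 3 -> ACC=-3
Event 3 (EXEC): [MAIN] PC=2: INC 5 -> ACC=2
Event 4 (EXEC): [MAIN] PC=3: INC 4 -> ACC=6
Event 5 (EXEC): [MAIN] PC=4: DEC 1 -> ACC=5
Event 6 (EXEC): [MAIN] PC=5: NOP
Event 7 (EXEC): [MAIN] PC=6: INC 3 -> ACC=8
Event 8 (EXEC): [MAIN] PC=7: HALT

Answer: 8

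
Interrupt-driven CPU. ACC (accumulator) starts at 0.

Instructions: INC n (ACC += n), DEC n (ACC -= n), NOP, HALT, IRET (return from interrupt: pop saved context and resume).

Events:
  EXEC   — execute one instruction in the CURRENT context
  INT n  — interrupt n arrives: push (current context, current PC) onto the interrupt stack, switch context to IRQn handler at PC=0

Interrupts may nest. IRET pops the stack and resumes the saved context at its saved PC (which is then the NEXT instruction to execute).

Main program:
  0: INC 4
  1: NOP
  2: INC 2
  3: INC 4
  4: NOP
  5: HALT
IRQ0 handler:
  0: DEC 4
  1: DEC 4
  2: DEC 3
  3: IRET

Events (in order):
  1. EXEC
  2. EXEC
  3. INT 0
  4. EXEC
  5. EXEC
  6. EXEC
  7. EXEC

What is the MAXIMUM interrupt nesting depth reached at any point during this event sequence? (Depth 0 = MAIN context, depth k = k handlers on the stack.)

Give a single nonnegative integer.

Event 1 (EXEC): [MAIN] PC=0: INC 4 -> ACC=4 [depth=0]
Event 2 (EXEC): [MAIN] PC=1: NOP [depth=0]
Event 3 (INT 0): INT 0 arrives: push (MAIN, PC=2), enter IRQ0 at PC=0 (depth now 1) [depth=1]
Event 4 (EXEC): [IRQ0] PC=0: DEC 4 -> ACC=0 [depth=1]
Event 5 (EXEC): [IRQ0] PC=1: DEC 4 -> ACC=-4 [depth=1]
Event 6 (EXEC): [IRQ0] PC=2: DEC 3 -> ACC=-7 [depth=1]
Event 7 (EXEC): [IRQ0] PC=3: IRET -> resume MAIN at PC=2 (depth now 0) [depth=0]
Max depth observed: 1

Answer: 1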